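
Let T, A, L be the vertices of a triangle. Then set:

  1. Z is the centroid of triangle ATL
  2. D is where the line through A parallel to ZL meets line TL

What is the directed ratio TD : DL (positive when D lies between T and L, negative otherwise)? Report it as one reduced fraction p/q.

TD:DL = -2

Assign T = (0, 0), A = (1, 0), L = (0, 1) — the answer is frame-independent, so this choice is without loss of generality.
1. Z is the centroid of triangle ATL ⇒ Z = (1/3, 1/3)
2. D is where the line through A parallel to ZL meets line TL ⇒ D = (0, 2)
D = T + t·(L−T) with t = 2, so TD:DL = t:(1−t) = 2:-1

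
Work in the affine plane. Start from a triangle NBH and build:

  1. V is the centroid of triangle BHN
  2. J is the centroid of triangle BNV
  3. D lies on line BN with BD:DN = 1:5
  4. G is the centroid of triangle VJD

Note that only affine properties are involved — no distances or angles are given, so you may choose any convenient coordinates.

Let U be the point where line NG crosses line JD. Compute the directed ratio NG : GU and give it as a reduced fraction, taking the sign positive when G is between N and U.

Set N = (0, 0), B = (1, 0), H = (0, 1); any affine frame gives the same invariant.
1. V is the centroid of triangle BHN ⇒ V = (1/3, 1/3)
2. J is the centroid of triangle BNV ⇒ J = (4/9, 1/9)
3. D lies on line BN with BD:DN = 1:5 ⇒ D = (5/6, 0)
4. G is the centroid of triangle VJD ⇒ G = (29/54, 4/27)
line NG meets JD at U = (145/342, 20/171)
G = N + t·(U−N) with t = 19/15, so NG:GU = 19/15:-4/15

NG:GU = -19/4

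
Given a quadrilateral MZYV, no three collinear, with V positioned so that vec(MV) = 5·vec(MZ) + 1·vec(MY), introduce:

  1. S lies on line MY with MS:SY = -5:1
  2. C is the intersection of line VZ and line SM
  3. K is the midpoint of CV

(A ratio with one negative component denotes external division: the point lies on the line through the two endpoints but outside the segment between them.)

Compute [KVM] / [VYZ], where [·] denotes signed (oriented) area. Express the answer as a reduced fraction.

Work in coordinates with M = (0, 0), Z = (1, 0), Y = (0, 1), V = (5, 1).
1. S lies on line MY with MS:SY = -5:1 ⇒ S = (0, 5/4)
2. C is the intersection of line VZ and line SM ⇒ C = (0, -1/4)
3. K is the midpoint of CV ⇒ K = (5/2, 3/8)
2·[KVM] = 5/8, 2·[VYZ] = 5
[KVM]:[VYZ] = 5/8:5 = 1/8

[KVM]:[VYZ] = 1/8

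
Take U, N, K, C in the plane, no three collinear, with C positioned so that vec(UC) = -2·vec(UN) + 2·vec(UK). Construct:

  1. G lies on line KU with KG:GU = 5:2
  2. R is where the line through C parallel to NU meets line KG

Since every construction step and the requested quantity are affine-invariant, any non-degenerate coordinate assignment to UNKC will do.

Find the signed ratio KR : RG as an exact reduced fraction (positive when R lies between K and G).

Set U = (0, 0), N = (1, 0), K = (0, 1), C = (-2, 2); any affine frame gives the same invariant.
1. G lies on line KU with KG:GU = 5:2 ⇒ G = (0, 2/7)
2. R is where the line through C parallel to NU meets line KG ⇒ R = (0, 2)
R = K + t·(G−K) with t = -7/5, so KR:RG = t:(1−t) = -7/5:12/5

KR:RG = -7/12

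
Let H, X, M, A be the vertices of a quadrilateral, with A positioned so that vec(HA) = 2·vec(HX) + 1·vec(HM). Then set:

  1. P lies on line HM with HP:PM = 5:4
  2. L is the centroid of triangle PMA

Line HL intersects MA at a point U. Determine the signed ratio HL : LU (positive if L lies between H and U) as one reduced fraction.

Work in coordinates with H = (0, 0), X = (1, 0), M = (0, 1), A = (2, 1).
1. P lies on line HM with HP:PM = 5:4 ⇒ P = (0, 5/9)
2. L is the centroid of triangle PMA ⇒ L = (2/3, 23/27)
line HL meets MA at U = (18/23, 1)
L = H + t·(U−H) with t = 23/27, so HL:LU = 23/27:4/27

HL:LU = 23/4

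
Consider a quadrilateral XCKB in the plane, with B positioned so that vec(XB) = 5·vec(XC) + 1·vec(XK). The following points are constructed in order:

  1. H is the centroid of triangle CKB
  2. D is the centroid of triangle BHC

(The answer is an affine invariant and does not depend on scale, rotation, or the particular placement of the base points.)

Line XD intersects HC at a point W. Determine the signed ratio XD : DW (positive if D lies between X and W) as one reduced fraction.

XD:DW = -11/5

Assign X = (0, 0), C = (1, 0), K = (0, 1), B = (5, 1) — the answer is frame-independent, so this choice is without loss of generality.
1. H is the centroid of triangle CKB ⇒ H = (2, 2/3)
2. D is the centroid of triangle BHC ⇒ D = (8/3, 5/9)
line XD meets HC at W = (16/11, 10/33)
D = X + t·(W−X) with t = 11/6, so XD:DW = 11/6:-5/6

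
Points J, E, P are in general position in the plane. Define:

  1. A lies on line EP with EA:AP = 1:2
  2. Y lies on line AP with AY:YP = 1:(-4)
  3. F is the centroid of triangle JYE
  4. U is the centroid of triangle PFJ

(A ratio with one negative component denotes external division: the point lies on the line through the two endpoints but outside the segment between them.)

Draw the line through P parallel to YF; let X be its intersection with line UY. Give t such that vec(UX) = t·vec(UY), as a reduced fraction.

Choose coordinates J = (0, 0), E = (1, 0), P = (0, 1).
1. A lies on line EP with EA:AP = 1:2 ⇒ A = (2/3, 1/3)
2. Y lies on line AP with AY:YP = 1:(-4) ⇒ Y = (8/9, 1/9)
3. F is the centroid of triangle JYE ⇒ F = (17/27, 1/27)
4. U is the centroid of triangle PFJ ⇒ U = (17/81, 28/81)
through P parallel to YF: direction (-7/27, -2/27); meets UY at X = (-224/243, 179/243)
X = U + t·(Y−U) with t = -5/3

t = -5/3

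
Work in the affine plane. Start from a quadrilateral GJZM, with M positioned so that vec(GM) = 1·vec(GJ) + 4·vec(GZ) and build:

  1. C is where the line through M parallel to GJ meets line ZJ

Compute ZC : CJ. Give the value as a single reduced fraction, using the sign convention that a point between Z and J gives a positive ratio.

Choose coordinates G = (0, 0), J = (1, 0), Z = (0, 1), M = (1, 4).
1. C is where the line through M parallel to GJ meets line ZJ ⇒ C = (-3, 4)
C = Z + t·(J−Z) with t = -3, so ZC:CJ = t:(1−t) = -3:4

ZC:CJ = -3/4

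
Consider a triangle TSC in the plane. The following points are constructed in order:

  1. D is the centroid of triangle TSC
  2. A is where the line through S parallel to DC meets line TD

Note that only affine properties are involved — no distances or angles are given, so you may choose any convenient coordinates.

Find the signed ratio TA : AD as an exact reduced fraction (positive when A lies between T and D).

Assign T = (0, 0), S = (1, 0), C = (0, 1) — the answer is frame-independent, so this choice is without loss of generality.
1. D is the centroid of triangle TSC ⇒ D = (1/3, 1/3)
2. A is where the line through S parallel to DC meets line TD ⇒ A = (2/3, 2/3)
A = T + t·(D−T) with t = 2, so TA:AD = t:(1−t) = 2:-1

TA:AD = -2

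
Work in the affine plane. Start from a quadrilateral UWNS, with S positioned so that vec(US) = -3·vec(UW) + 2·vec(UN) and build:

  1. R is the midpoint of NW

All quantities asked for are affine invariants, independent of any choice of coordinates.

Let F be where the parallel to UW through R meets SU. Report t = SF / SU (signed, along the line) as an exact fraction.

t = 3/4

Work in coordinates with U = (0, 0), W = (1, 0), N = (0, 1), S = (-3, 2).
1. R is the midpoint of NW ⇒ R = (1/2, 1/2)
through R parallel to UW: direction (1, 0); meets SU at F = (-3/4, 1/2)
F = S + t·(U−S) with t = 3/4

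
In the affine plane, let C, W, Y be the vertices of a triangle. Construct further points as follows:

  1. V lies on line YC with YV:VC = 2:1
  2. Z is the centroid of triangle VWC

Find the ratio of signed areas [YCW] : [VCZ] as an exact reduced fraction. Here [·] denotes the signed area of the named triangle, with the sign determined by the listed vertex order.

Work in coordinates with C = (0, 0), W = (1, 0), Y = (0, 1).
1. V lies on line YC with YV:VC = 2:1 ⇒ V = (0, 1/3)
2. Z is the centroid of triangle VWC ⇒ Z = (1/3, 1/9)
2·[YCW] = 1, 2·[VCZ] = 1/9
[YCW]:[VCZ] = 1:1/9 = 9

[YCW]:[VCZ] = 9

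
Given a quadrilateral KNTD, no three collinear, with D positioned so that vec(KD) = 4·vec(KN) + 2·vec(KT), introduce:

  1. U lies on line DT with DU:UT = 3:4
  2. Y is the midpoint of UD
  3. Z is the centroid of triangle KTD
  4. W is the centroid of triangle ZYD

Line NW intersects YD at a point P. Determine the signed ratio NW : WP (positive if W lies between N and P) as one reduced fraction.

NW:WP = 41/4

Assign K = (0, 0), N = (1, 0), T = (0, 1), D = (4, 2) — the answer is frame-independent, so this choice is without loss of generality.
1. U lies on line DT with DU:UT = 3:4 ⇒ U = (16/7, 11/7)
2. Y is the midpoint of UD ⇒ Y = (22/7, 25/14)
3. Z is the centroid of triangle KTD ⇒ Z = (4/3, 1)
4. W is the centroid of triangle ZYD ⇒ W = (178/63, 67/42)
line NW meets YD at P = (862/287, 1005/574)
W = N + t·(P−N) with t = 41/45, so NW:WP = 41/45:4/45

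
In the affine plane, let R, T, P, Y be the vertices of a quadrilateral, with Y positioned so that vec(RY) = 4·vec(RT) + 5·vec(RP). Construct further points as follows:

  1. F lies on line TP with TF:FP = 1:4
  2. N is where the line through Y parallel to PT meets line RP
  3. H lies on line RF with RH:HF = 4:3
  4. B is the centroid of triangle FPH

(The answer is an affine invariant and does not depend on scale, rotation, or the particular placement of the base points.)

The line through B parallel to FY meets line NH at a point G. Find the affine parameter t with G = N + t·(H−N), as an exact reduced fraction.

Choose coordinates R = (0, 0), T = (1, 0), P = (0, 1), Y = (4, 5).
1. F lies on line TP with TF:FP = 1:4 ⇒ F = (4/5, 1/5)
2. N is where the line through Y parallel to PT meets line RP ⇒ N = (0, 9)
3. H lies on line RF with RH:HF = 4:3 ⇒ H = (16/35, 4/35)
4. B is the centroid of triangle FPH ⇒ B = (44/105, 46/105)
through B parallel to FY: direction (16/5, 24/5); meets NH at G = (3088/7035, 3292/7035)
G = N + t·(H−N) with t = 193/201

t = 193/201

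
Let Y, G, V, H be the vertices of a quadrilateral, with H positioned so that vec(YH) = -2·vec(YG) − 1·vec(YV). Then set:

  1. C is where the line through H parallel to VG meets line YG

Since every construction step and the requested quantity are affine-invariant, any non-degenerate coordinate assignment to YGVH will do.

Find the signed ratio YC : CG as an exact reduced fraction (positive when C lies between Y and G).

YC:CG = -3/4

Assign Y = (0, 0), G = (1, 0), V = (0, 1), H = (-2, -1) — the answer is frame-independent, so this choice is without loss of generality.
1. C is where the line through H parallel to VG meets line YG ⇒ C = (-3, 0)
C = Y + t·(G−Y) with t = -3, so YC:CG = t:(1−t) = -3:4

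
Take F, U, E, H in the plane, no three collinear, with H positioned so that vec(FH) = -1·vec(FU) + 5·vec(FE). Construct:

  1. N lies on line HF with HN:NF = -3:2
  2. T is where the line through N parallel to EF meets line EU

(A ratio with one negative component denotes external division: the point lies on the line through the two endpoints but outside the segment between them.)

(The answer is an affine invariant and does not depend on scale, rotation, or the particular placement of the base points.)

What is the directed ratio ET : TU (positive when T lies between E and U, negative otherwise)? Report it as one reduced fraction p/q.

Work in coordinates with F = (0, 0), U = (1, 0), E = (0, 1), H = (-1, 5).
1. N lies on line HF with HN:NF = -3:2 ⇒ N = (2, -10)
2. T is where the line through N parallel to EF meets line EU ⇒ T = (2, -1)
T = E + t·(U−E) with t = 2, so ET:TU = t:(1−t) = 2:-1

ET:TU = -2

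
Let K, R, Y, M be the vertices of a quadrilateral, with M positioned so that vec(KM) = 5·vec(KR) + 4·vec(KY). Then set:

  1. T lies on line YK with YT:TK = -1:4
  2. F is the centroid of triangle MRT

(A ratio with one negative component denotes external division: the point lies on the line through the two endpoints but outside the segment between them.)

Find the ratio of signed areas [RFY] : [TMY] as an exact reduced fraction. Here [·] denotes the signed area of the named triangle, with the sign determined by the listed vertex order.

[RFY]:[TMY] = -5/3

Assign K = (0, 0), R = (1, 0), Y = (0, 1), M = (5, 4) — the answer is frame-independent, so this choice is without loss of generality.
1. T lies on line YK with YT:TK = -1:4 ⇒ T = (0, 4/3)
2. F is the centroid of triangle MRT ⇒ F = (2, 16/9)
2·[RFY] = 25/9, 2·[TMY] = -5/3
[RFY]:[TMY] = 25/9:-5/3 = -5/3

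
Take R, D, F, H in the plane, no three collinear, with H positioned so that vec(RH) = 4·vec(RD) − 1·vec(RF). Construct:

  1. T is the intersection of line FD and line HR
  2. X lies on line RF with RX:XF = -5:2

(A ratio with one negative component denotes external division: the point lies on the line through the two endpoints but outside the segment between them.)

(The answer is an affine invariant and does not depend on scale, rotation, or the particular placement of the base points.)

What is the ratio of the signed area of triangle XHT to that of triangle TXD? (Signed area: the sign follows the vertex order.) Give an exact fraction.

Set R = (0, 0), D = (1, 0), F = (0, 1), H = (4, -1); any affine frame gives the same invariant.
1. T is the intersection of line FD and line HR ⇒ T = (4/3, -1/3)
2. X lies on line RF with RX:XF = -5:2 ⇒ X = (0, 5/3)
2·[XHT] = -40/9, 2·[TXD] = 2/9
[XHT]:[TXD] = -40/9:2/9 = -20

[XHT]:[TXD] = -20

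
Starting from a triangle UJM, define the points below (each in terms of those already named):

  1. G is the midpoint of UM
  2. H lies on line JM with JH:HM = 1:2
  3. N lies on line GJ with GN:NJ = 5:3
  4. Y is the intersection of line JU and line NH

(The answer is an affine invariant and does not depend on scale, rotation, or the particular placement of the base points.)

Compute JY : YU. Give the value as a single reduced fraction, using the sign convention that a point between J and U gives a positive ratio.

JY:YU = 3/4

Set U = (0, 0), J = (1, 0), M = (0, 1); any affine frame gives the same invariant.
1. G is the midpoint of UM ⇒ G = (0, 1/2)
2. H lies on line JM with JH:HM = 1:2 ⇒ H = (2/3, 1/3)
3. N lies on line GJ with GN:NJ = 5:3 ⇒ N = (5/8, 3/16)
4. Y is the intersection of line JU and line NH ⇒ Y = (4/7, 0)
Y = J + t·(U−J) with t = 3/7, so JY:YU = t:(1−t) = 3/7:4/7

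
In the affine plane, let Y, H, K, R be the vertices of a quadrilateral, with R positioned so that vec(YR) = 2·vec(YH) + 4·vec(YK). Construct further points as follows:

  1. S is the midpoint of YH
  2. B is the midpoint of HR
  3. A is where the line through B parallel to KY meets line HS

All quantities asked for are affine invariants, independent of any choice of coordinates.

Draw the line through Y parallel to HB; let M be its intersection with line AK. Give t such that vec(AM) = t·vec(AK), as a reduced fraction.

Set Y = (0, 0), H = (1, 0), K = (0, 1), R = (2, 4); any affine frame gives the same invariant.
1. S is the midpoint of YH ⇒ S = (1/2, 0)
2. B is the midpoint of HR ⇒ B = (3/2, 2)
3. A is where the line through B parallel to KY meets line HS ⇒ A = (3/2, 0)
through Y parallel to HB: direction (1/2, 2); meets AK at M = (3/14, 6/7)
M = A + t·(K−A) with t = 6/7

t = 6/7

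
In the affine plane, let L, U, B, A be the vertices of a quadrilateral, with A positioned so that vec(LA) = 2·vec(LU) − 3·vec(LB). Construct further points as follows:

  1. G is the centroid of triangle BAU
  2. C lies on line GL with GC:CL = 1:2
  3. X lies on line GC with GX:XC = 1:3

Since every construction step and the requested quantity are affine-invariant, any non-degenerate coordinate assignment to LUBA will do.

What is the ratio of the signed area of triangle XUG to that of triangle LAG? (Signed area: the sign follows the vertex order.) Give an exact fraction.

[XUG]:[LAG] = -1/30

Assign L = (0, 0), U = (1, 0), B = (0, 1), A = (2, -3) — the answer is frame-independent, so this choice is without loss of generality.
1. G is the centroid of triangle BAU ⇒ G = (1, -2/3)
2. C lies on line GL with GC:CL = 1:2 ⇒ C = (2/3, -4/9)
3. X lies on line GC with GX:XC = 1:3 ⇒ X = (11/12, -11/18)
2·[XUG] = -1/18, 2·[LAG] = 5/3
[XUG]:[LAG] = -1/18:5/3 = -1/30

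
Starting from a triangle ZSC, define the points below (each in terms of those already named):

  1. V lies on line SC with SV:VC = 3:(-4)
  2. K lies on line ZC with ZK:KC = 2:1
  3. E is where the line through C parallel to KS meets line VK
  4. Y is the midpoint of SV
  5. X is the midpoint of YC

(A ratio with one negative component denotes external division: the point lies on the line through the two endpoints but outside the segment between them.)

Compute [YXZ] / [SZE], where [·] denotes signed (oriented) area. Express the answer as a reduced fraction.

[YXZ]:[SZE] = -45/68

Work in coordinates with Z = (0, 0), S = (1, 0), C = (0, 1).
1. V lies on line SC with SV:VC = 3:(-4) ⇒ V = (4, -3)
2. K lies on line ZC with ZK:KC = 2:1 ⇒ K = (0, 2/3)
3. E is where the line through C parallel to KS meets line VK ⇒ E = (-4/3, 17/9)
4. Y is the midpoint of SV ⇒ Y = (5/2, -3/2)
5. X is the midpoint of YC ⇒ X = (5/4, -1/4)
2·[YXZ] = 5/4, 2·[SZE] = -17/9
[YXZ]:[SZE] = 5/4:-17/9 = -45/68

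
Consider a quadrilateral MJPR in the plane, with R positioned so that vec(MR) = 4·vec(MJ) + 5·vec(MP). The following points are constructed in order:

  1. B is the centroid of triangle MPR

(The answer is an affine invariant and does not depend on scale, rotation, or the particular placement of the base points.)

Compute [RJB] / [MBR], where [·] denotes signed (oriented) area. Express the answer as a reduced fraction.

[RJB]:[MBR] = 13/4

Set M = (0, 0), J = (1, 0), P = (0, 1), R = (4, 5); any affine frame gives the same invariant.
1. B is the centroid of triangle MPR ⇒ B = (4/3, 2)
2·[RJB] = -13/3, 2·[MBR] = -4/3
[RJB]:[MBR] = -13/3:-4/3 = 13/4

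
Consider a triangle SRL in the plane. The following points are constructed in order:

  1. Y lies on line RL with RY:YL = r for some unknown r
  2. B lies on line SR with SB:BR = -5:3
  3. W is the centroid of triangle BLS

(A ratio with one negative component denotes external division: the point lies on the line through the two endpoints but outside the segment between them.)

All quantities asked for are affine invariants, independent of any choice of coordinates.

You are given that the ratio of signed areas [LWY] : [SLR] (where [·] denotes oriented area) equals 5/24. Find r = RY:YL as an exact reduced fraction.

r = -1/5

Work in coordinates with S = (0, 0), R = (1, 0), L = (0, 1).
1. With RY:YL = r, write λ = r/(r+1) so Y = R + λ·(L−R); Y is affine-linear in λ
2. B lies on line SR with SB:BR = -5:3 ⇒ B = (5/2, 0)
3. W is the centroid of triangle BLS ⇒ W = (5/6, 1/3)
Every point depending on Y is an affine combination of Y and λ-independent points, so each such coordinate is linear in λ; the λ² term in each signed area is a multiple of (L−R)×(L−R) = 0, so 2·[LWY] and 2·[SLR] are each linear in λ. Evaluating at λ=0 and λ=1:
  2·[LWY] = 1/6·λ − 1/6,   2·[SLR] = -1
So [LWY]:[SLR] = (1/6·λ − 1/6) / (-1). Setting this equal to 5/24:
  1/6·λ − 1/6 = 5/24·(-1)  ⇒  λ = -1/4
Then r = λ/(1−λ) = (-1/4)/(5/4) = -1/5. Check: with r = -1/5, Y = (5/4, -1/4) and [LWY]:[SLR] = 5/24 as required.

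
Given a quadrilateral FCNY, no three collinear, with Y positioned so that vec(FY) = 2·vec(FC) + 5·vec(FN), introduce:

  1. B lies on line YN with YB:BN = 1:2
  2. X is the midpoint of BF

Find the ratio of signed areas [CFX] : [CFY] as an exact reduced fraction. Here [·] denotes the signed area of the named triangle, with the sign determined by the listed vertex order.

[CFX]:[CFY] = 11/30

Assign F = (0, 0), C = (1, 0), N = (0, 1), Y = (2, 5) — the answer is frame-independent, so this choice is without loss of generality.
1. B lies on line YN with YB:BN = 1:2 ⇒ B = (4/3, 11/3)
2. X is the midpoint of BF ⇒ X = (2/3, 11/6)
2·[CFX] = -11/6, 2·[CFY] = -5
[CFX]:[CFY] = -11/6:-5 = 11/30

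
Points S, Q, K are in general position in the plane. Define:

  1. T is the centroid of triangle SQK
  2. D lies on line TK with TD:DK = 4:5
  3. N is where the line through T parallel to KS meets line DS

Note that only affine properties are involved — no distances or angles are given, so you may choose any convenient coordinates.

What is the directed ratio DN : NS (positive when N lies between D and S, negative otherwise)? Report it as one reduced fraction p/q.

Choose coordinates S = (0, 0), Q = (1, 0), K = (0, 1).
1. T is the centroid of triangle SQK ⇒ T = (1/3, 1/3)
2. D lies on line TK with TD:DK = 4:5 ⇒ D = (5/27, 17/27)
3. N is where the line through T parallel to KS meets line DS ⇒ N = (1/3, 17/15)
N = D + t·(S−D) with t = -4/5, so DN:NS = t:(1−t) = -4/5:9/5

DN:NS = -4/9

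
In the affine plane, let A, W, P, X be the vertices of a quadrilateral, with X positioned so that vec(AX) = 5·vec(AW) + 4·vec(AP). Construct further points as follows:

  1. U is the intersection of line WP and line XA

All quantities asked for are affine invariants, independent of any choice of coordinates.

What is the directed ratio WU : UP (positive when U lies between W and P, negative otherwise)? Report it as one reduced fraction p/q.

Assign A = (0, 0), W = (1, 0), P = (0, 1), X = (5, 4) — the answer is frame-independent, so this choice is without loss of generality.
1. U is the intersection of line WP and line XA ⇒ U = (5/9, 4/9)
U = W + t·(P−W) with t = 4/9, so WU:UP = t:(1−t) = 4/9:5/9

WU:UP = 4/5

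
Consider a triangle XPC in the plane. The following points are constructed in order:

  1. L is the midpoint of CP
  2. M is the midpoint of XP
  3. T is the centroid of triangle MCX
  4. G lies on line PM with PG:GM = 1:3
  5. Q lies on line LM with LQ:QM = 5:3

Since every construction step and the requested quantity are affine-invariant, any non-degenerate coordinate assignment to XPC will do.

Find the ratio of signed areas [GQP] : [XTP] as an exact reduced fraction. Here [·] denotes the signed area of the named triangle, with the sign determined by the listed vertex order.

Set X = (0, 0), P = (1, 0), C = (0, 1); any affine frame gives the same invariant.
1. L is the midpoint of CP ⇒ L = (1/2, 1/2)
2. M is the midpoint of XP ⇒ M = (1/2, 0)
3. T is the centroid of triangle MCX ⇒ T = (1/6, 1/3)
4. G lies on line PM with PG:GM = 1:3 ⇒ G = (7/8, 0)
5. Q lies on line LM with LQ:QM = 5:3 ⇒ Q = (1/2, 3/16)
2·[GQP] = -3/128, 2·[XTP] = -1/3
[GQP]:[XTP] = -3/128:-1/3 = 9/128

[GQP]:[XTP] = 9/128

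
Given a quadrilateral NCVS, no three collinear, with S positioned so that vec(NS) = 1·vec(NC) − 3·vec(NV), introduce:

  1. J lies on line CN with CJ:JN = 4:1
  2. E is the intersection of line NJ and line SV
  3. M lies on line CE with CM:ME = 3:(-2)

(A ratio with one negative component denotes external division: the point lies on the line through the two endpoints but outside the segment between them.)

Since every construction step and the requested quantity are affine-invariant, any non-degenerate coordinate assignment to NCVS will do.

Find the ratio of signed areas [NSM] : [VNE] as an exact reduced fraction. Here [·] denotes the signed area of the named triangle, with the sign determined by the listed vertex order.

[NSM]:[VNE] = -15

Assign N = (0, 0), C = (1, 0), V = (0, 1), S = (1, -3) — the answer is frame-independent, so this choice is without loss of generality.
1. J lies on line CN with CJ:JN = 4:1 ⇒ J = (1/5, 0)
2. E is the intersection of line NJ and line SV ⇒ E = (1/4, 0)
3. M lies on line CE with CM:ME = 3:(-2) ⇒ M = (-5/4, 0)
2·[NSM] = -15/4, 2·[VNE] = 1/4
[NSM]:[VNE] = -15/4:1/4 = -15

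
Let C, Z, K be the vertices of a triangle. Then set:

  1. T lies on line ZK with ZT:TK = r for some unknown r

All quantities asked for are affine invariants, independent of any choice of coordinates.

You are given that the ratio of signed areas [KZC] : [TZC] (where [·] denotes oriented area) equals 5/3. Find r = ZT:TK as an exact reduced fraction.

Choose coordinates C = (0, 0), Z = (1, 0), K = (0, 1).
1. With ZT:TK = r, write λ = r/(r+1) so T = Z + λ·(K−Z); T is affine-linear in λ
Every point depending on T is an affine combination of T and λ-independent points, so each such coordinate is linear in λ; the λ² term in each signed area is a multiple of (K−Z)×(K−Z) = 0, so 2·[KZC] and 2·[TZC] are each linear in λ. Evaluating at λ=0 and λ=1:
  2·[KZC] = -1,   2·[TZC] = −λ
So [KZC]:[TZC] = (-1) / (−λ). Setting this equal to 5/3:
  -1 = 5/3·(−λ)  ⇒  λ = 3/5
Then r = λ/(1−λ) = (3/5)/(2/5) = 3/2. Check: with r = 3/2, T = (2/5, 3/5) and [KZC]:[TZC] = 5/3 as required.

r = 3/2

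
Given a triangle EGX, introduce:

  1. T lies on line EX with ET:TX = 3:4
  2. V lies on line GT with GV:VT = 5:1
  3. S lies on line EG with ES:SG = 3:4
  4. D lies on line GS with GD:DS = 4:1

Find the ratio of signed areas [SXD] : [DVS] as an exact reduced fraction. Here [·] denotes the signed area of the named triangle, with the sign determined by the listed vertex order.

[SXD]:[DVS] = -14/5

Choose coordinates E = (0, 0), G = (1, 0), X = (0, 1).
1. T lies on line EX with ET:TX = 3:4 ⇒ T = (0, 3/7)
2. V lies on line GT with GV:VT = 5:1 ⇒ V = (1/6, 5/14)
3. S lies on line EG with ES:SG = 3:4 ⇒ S = (3/7, 0)
4. D lies on line GS with GD:DS = 4:1 ⇒ D = (19/35, 0)
2·[SXD] = -4/35, 2·[DVS] = 2/49
[SXD]:[DVS] = -4/35:2/49 = -14/5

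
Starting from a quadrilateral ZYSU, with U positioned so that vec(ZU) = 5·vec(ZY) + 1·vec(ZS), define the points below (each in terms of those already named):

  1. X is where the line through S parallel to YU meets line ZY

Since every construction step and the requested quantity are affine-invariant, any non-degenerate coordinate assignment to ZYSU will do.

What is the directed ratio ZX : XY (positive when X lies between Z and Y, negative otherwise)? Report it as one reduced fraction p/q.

ZX:XY = -4/5

Choose coordinates Z = (0, 0), Y = (1, 0), S = (0, 1), U = (5, 1).
1. X is where the line through S parallel to YU meets line ZY ⇒ X = (-4, 0)
X = Z + t·(Y−Z) with t = -4, so ZX:XY = t:(1−t) = -4:5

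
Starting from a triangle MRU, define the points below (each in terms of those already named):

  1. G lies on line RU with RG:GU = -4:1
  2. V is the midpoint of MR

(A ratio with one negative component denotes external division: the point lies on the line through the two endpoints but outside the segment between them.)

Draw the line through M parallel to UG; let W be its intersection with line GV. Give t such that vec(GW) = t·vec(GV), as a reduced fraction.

t = 2

Work in coordinates with M = (0, 0), R = (1, 0), U = (0, 1).
1. G lies on line RU with RG:GU = -4:1 ⇒ G = (-1/3, 4/3)
2. V is the midpoint of MR ⇒ V = (1/2, 0)
through M parallel to UG: direction (-1/3, 1/3); meets GV at W = (4/3, -4/3)
W = G + t·(V−G) with t = 2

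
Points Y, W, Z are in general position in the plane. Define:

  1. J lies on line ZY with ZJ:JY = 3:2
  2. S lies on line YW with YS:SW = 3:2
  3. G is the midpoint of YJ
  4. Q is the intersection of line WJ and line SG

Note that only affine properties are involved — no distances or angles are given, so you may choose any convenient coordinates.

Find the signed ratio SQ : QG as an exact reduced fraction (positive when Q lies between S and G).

SQ:QG = -4/5

Set Y = (0, 0), W = (1, 0), Z = (0, 1); any affine frame gives the same invariant.
1. J lies on line ZY with ZJ:JY = 3:2 ⇒ J = (0, 2/5)
2. S lies on line YW with YS:SW = 3:2 ⇒ S = (3/5, 0)
3. G is the midpoint of YJ ⇒ G = (0, 1/5)
4. Q is the intersection of line WJ and line SG ⇒ Q = (3, -4/5)
Q = S + t·(G−S) with t = -4, so SQ:QG = t:(1−t) = -4:5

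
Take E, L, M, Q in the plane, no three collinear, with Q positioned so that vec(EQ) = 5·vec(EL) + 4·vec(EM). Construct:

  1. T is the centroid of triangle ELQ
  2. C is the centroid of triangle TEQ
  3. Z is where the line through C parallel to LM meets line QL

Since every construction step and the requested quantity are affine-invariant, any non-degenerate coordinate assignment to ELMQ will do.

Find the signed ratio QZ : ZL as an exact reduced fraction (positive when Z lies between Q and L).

QZ:ZL = 11/7

Assign E = (0, 0), L = (1, 0), M = (0, 1), Q = (5, 4) — the answer is frame-independent, so this choice is without loss of generality.
1. T is the centroid of triangle ELQ ⇒ T = (2, 4/3)
2. C is the centroid of triangle TEQ ⇒ C = (7/3, 16/9)
3. Z is where the line through C parallel to LM meets line QL ⇒ Z = (23/9, 14/9)
Z = Q + t·(L−Q) with t = 11/18, so QZ:ZL = t:(1−t) = 11/18:7/18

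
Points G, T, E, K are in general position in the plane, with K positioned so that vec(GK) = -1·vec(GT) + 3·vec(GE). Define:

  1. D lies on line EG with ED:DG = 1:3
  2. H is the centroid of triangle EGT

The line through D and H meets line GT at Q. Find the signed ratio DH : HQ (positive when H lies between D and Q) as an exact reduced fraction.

Assign G = (0, 0), T = (1, 0), E = (0, 1), K = (-1, 3) — the answer is frame-independent, so this choice is without loss of generality.
1. D lies on line EG with ED:DG = 1:3 ⇒ D = (0, 3/4)
2. H is the centroid of triangle EGT ⇒ H = (1/3, 1/3)
line DH meets GT at Q = (3/5, 0)
H = D + t·(Q−D) with t = 5/9, so DH:HQ = 5/9:4/9

DH:HQ = 5/4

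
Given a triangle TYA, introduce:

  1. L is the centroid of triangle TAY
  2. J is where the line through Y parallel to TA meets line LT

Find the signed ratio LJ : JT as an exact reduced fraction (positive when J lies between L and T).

LJ:JT = -2/3

Choose coordinates T = (0, 0), Y = (1, 0), A = (0, 1).
1. L is the centroid of triangle TAY ⇒ L = (1/3, 1/3)
2. J is where the line through Y parallel to TA meets line LT ⇒ J = (1, 1)
J = L + t·(T−L) with t = -2, so LJ:JT = t:(1−t) = -2:3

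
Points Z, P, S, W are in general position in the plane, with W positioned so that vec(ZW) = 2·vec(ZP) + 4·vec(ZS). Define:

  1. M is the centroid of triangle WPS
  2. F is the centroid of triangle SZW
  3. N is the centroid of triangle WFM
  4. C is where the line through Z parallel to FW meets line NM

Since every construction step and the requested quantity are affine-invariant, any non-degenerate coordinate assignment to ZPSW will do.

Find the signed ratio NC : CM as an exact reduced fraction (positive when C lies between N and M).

NC:CM = 11/3

Choose coordinates Z = (0, 0), P = (1, 0), S = (0, 1), W = (2, 4).
1. M is the centroid of triangle WPS ⇒ M = (1, 5/3)
2. F is the centroid of triangle SZW ⇒ F = (2/3, 5/3)
3. N is the centroid of triangle WFM ⇒ N = (11/9, 22/9)
4. C is where the line through Z parallel to FW meets line NM ⇒ C = (22/21, 11/6)
C = N + t·(M−N) with t = 11/14, so NC:CM = t:(1−t) = 11/14:3/14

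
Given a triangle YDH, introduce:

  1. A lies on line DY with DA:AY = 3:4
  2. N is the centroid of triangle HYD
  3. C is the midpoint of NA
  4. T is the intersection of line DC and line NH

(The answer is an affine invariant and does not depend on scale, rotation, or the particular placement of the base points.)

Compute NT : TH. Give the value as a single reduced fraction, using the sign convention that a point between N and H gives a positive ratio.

NT:TH = -3/16

Choose coordinates Y = (0, 0), D = (1, 0), H = (0, 1).
1. A lies on line DY with DA:AY = 3:4 ⇒ A = (4/7, 0)
2. N is the centroid of triangle HYD ⇒ N = (1/3, 1/3)
3. C is the midpoint of NA ⇒ C = (19/42, 1/6)
4. T is the intersection of line DC and line NH ⇒ T = (16/39, 7/39)
T = N + t·(H−N) with t = -3/13, so NT:TH = t:(1−t) = -3/13:16/13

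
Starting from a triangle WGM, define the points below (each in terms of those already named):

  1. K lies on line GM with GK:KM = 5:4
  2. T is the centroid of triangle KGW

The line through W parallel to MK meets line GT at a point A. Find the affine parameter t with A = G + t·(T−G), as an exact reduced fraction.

t = 3

Set W = (0, 0), G = (1, 0), M = (0, 1); any affine frame gives the same invariant.
1. K lies on line GM with GK:KM = 5:4 ⇒ K = (4/9, 5/9)
2. T is the centroid of triangle KGW ⇒ T = (13/27, 5/27)
through W parallel to MK: direction (4/9, -4/9); meets GT at A = (-5/9, 5/9)
A = G + t·(T−G) with t = 3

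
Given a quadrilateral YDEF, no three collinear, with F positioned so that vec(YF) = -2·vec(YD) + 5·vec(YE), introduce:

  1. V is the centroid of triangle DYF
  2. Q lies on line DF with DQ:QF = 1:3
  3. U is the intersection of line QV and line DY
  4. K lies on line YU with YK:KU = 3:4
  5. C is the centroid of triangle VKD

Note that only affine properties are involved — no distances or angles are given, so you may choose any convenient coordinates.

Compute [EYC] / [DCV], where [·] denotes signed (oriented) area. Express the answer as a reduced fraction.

Work in coordinates with Y = (0, 0), D = (1, 0), E = (0, 1), F = (-2, 5).
1. V is the centroid of triangle DYF ⇒ V = (-1/3, 5/3)
2. Q lies on line DF with DQ:QF = 1:3 ⇒ Q = (1/4, 5/4)
3. U is the intersection of line QV and line DY ⇒ U = (2, 0)
4. K lies on line YU with YK:KU = 3:4 ⇒ K = (6/7, 0)
5. C is the centroid of triangle VKD ⇒ C = (32/63, 5/9)
2·[EYC] = 32/63, 2·[DCV] = -5/63
[EYC]:[DCV] = 32/63:-5/63 = -32/5

[EYC]:[DCV] = -32/5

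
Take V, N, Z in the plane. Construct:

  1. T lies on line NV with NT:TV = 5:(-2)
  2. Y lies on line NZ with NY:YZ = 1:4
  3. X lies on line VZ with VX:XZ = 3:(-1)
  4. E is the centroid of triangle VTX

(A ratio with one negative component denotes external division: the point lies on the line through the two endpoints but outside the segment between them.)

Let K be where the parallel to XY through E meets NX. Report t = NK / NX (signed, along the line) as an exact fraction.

t = 107/9

Work in coordinates with V = (0, 0), N = (1, 0), Z = (0, 1).
1. T lies on line NV with NT:TV = 5:(-2) ⇒ T = (-2/3, 0)
2. Y lies on line NZ with NY:YZ = 1:4 ⇒ Y = (4/5, 1/5)
3. X lies on line VZ with VX:XZ = 3:(-1) ⇒ X = (0, 3/2)
4. E is the centroid of triangle VTX ⇒ E = (-2/9, 1/2)
through E parallel to XY: direction (4/5, -13/10); meets NX at K = (-98/9, 107/6)
K = N + t·(X−N) with t = 107/9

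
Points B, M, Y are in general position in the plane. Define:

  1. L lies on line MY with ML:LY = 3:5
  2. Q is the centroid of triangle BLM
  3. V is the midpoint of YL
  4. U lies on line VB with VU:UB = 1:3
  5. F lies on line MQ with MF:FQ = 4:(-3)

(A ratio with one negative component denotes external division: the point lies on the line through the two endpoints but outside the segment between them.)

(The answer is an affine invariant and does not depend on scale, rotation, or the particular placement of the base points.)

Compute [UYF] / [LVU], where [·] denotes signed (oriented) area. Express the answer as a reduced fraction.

Work in coordinates with B = (0, 0), M = (1, 0), Y = (0, 1).
1. L lies on line MY with ML:LY = 3:5 ⇒ L = (5/8, 3/8)
2. Q is the centroid of triangle BLM ⇒ Q = (13/24, 1/8)
3. V is the midpoint of YL ⇒ V = (5/16, 11/16)
4. U lies on line VB with VU:UB = 1:3 ⇒ U = (15/64, 33/64)
5. F lies on line MQ with MF:FQ = 4:(-3) ⇒ F = (-5/6, 1/2)
2·[UYF] = 25/48, 2·[LVU] = 5/64
[UYF]:[LVU] = 25/48:5/64 = 20/3

[UYF]:[LVU] = 20/3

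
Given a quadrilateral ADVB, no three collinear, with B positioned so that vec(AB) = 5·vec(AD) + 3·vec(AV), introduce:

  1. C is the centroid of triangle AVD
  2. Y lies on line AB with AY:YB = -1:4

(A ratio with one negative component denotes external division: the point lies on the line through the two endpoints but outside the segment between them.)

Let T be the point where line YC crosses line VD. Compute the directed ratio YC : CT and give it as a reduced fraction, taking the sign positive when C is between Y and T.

YC:CT = 10

Choose coordinates A = (0, 0), D = (1, 0), V = (0, 1), B = (5, 3).
1. C is the centroid of triangle AVD ⇒ C = (1/3, 1/3)
2. Y lies on line AB with AY:YB = -1:4 ⇒ Y = (-5/3, -1)
line YC meets VD at T = (8/15, 7/15)
C = Y + t·(T−Y) with t = 10/11, so YC:CT = 10/11:1/11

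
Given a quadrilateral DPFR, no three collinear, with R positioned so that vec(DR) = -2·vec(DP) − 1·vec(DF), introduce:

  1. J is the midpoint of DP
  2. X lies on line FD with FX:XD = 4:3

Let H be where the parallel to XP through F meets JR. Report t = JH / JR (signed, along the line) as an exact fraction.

Choose coordinates D = (0, 0), P = (1, 0), F = (0, 1), R = (-2, -1).
1. J is the midpoint of DP ⇒ J = (1/2, 0)
2. X lies on line FD with FX:XD = 4:3 ⇒ X = (0, 3/7)
through F parallel to XP: direction (1, -3/7); meets JR at H = (42/29, 11/29)
H = J + t·(R−J) with t = -11/29

t = -11/29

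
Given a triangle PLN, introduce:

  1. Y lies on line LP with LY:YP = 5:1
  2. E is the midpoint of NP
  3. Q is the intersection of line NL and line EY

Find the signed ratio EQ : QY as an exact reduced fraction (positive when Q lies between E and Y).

Assign P = (0, 0), L = (1, 0), N = (0, 1) — the answer is frame-independent, so this choice is without loss of generality.
1. Y lies on line LP with LY:YP = 5:1 ⇒ Y = (1/6, 0)
2. E is the midpoint of NP ⇒ E = (0, 1/2)
3. Q is the intersection of line NL and line EY ⇒ Q = (-1/4, 5/4)
Q = E + t·(Y−E) with t = -3/2, so EQ:QY = t:(1−t) = -3/2:5/2

EQ:QY = -3/5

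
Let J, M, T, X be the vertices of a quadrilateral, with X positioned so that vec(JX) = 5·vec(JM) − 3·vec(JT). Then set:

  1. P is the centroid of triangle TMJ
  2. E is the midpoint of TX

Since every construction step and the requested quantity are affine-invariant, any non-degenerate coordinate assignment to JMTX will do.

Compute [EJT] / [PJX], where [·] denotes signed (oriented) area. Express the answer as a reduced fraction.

[EJT]:[PJX] = -15/16

Work in coordinates with J = (0, 0), M = (1, 0), T = (0, 1), X = (5, -3).
1. P is the centroid of triangle TMJ ⇒ P = (1/3, 1/3)
2. E is the midpoint of TX ⇒ E = (5/2, -1)
2·[EJT] = -5/2, 2·[PJX] = 8/3
[EJT]:[PJX] = -5/2:8/3 = -15/16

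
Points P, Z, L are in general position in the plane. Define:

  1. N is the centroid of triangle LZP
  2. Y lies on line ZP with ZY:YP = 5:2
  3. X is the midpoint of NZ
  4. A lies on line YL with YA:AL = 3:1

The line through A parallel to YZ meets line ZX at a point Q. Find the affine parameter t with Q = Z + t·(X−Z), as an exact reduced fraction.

Work in coordinates with P = (0, 0), Z = (1, 0), L = (0, 1).
1. N is the centroid of triangle LZP ⇒ N = (1/3, 1/3)
2. Y lies on line ZP with ZY:YP = 5:2 ⇒ Y = (2/7, 0)
3. X is the midpoint of NZ ⇒ X = (2/3, 1/6)
4. A lies on line YL with YA:AL = 3:1 ⇒ A = (1/14, 3/4)
through A parallel to YZ: direction (5/7, 0); meets ZX at Q = (-1/2, 3/4)
Q = Z + t·(X−Z) with t = 9/2

t = 9/2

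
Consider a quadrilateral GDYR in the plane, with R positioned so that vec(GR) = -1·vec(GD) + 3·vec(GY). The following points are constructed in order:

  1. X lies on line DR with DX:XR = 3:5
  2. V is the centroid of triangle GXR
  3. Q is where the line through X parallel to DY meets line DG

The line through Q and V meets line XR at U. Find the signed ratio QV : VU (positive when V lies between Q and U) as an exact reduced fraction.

QV:VU = -17/8

Set G = (0, 0), D = (1, 0), Y = (0, 1), R = (-1, 3); any affine frame gives the same invariant.
1. X lies on line DR with DX:XR = 3:5 ⇒ X = (1/4, 9/8)
2. V is the centroid of triangle GXR ⇒ V = (-1/4, 11/8)
3. Q is where the line through X parallel to DY meets line DG ⇒ Q = (11/8, 0)
line QV meets XR at U = (35/68, 99/136)
V = Q + t·(U−Q) with t = 17/9, so QV:VU = 17/9:-8/9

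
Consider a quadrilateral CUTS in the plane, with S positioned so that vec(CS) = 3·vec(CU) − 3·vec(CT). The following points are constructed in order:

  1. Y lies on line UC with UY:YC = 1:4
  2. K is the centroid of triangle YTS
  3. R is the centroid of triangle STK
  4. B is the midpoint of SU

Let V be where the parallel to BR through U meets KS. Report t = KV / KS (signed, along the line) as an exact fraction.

Set C = (0, 0), U = (1, 0), T = (0, 1), S = (3, -3); any affine frame gives the same invariant.
1. Y lies on line UC with UY:YC = 1:4 ⇒ Y = (4/5, 0)
2. K is the centroid of triangle YTS ⇒ K = (19/15, -2/3)
3. R is the centroid of triangle STK ⇒ R = (64/45, -8/9)
4. B is the midpoint of SU ⇒ B = (2, -3/2)
through U parallel to BR: direction (-26/45, 11/18); meets KS at V = (-1/15, 44/39)
V = K + t·(S−K) with t = -10/13

t = -10/13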